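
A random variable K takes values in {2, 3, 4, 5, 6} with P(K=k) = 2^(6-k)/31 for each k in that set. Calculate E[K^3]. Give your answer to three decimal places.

E[K^3] = Σ k^3·P(K=k)
 = 8·16/31 + 27·8/31 + 64·4/31 + 125·2/31 + 216·1/31
 = 128/31 + 216/31 + 256/31 + 250/31 + 216/31
 = 1066/31

34.387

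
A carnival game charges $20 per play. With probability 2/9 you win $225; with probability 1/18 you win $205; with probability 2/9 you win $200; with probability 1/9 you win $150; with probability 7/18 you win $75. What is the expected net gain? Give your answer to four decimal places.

E[payout] = 225·2/9 + 205·1/18 + 200·2/9 + 150·1/9 + 75·7/18
 = 50 + 205/18 + 400/9 + 50/3 + 175/6
 = 455/3
Net = 455/3 - 20 = 395/3

131.6667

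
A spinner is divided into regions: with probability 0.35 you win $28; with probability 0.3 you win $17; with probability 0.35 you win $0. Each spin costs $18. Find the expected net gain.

-3.1

E[payout] = 28·0.35 + 17·0.3 + 0·0.35
 = 9.8 + 5.1 + 0
 = 14.9
Net = 14.9 - 18 = -3.1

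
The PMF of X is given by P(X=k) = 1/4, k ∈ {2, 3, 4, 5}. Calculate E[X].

3.5

E[X] = Σ x·P(X=x)
 = 2·1/4 + 3·1/4 + 4·1/4 + 5·1/4
 = 1/2 + 3/4 + 1 + 5/4
 = 7/2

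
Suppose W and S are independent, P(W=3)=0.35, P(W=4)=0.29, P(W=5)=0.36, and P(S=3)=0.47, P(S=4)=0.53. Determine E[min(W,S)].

E[min(W,S)] = Σ_w Σ_s min(w,s) · P(W=w)P(S=s)
 = 3·0.1645 + 3·0.1855 + 3·0.1363 + 4·0.1537 + 3·0.1692 + 4·0.1908
 = 0.4935 + 0.5565 + 0.4089 + 0.6148 + 0.5076 + 0.7632
 = 3.3445

3.3445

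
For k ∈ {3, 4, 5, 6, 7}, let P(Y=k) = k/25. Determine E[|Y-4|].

1.64

E[|Y-4|] = Σ |y-4|·P(Y=y)
 = 1·3/25 + 0·4/25 + 1·1/5 + 2·6/25 + 3·7/25
 = 3/25 + 0 + 1/5 + 12/25 + 21/25
 = 41/25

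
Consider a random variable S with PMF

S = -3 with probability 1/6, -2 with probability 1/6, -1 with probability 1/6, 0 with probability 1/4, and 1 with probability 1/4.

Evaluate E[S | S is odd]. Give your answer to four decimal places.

-0.7143

P(S is odd) = 1/6 + 1/6 + 1/4 = 7/12.
E[S | S is odd] = [(-3)·1/6 + (-1)·1/6 + 1·1/4] / (7/12)
 = -5/12 / (7/12)
 = -5/7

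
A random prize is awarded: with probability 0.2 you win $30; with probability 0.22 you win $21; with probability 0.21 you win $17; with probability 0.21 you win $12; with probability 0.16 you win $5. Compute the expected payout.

17.51

E[payout] = 30·0.2 + 21·0.22 + 17·0.21 + 12·0.21 + 5·0.16
 = 6 + 4.62 + 3.57 + 2.52 + 0.8
 = 17.51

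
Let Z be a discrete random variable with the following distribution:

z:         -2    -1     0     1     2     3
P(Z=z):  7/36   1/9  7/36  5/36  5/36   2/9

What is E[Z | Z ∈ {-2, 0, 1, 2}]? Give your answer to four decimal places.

0.0417

P(Z ∈ {-2, 0, 1, 2}) = 7/36 + 7/36 + 5/36 + 5/36 = 2/3.
E[Z | Z ∈ {-2, 0, 1, 2}] = [(-2)·7/36 + 0·7/36 + 1·5/36 + 2·5/36] / (2/3)
 = 1/36 / (2/3)
 = 1/24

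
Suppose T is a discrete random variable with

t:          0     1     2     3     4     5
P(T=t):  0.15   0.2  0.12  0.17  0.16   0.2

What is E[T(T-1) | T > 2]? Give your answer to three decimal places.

13.094

P(T > 2) = 0.17 + 0.16 + 0.2 = 0.53.
E[T(T-1) | T > 2] = [6·0.17 + 12·0.16 + 20·0.2] / 0.53
 = 6.94 / 0.53
 = 694/53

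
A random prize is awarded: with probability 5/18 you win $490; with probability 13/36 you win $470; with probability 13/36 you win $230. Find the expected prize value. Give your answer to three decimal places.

388.889

E[payout] = 490·5/18 + 470·13/36 + 230·13/36
 = 1225/9 + 3055/18 + 1495/18
 = 3500/9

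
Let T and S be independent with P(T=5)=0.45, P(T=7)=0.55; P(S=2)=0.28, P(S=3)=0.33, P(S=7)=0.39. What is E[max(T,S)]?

E[max(T,S)] = Σ_t Σ_s max(t,s) · P(T=t)P(S=s)
 = 5·0.126 + 5·0.1485 + 7·0.1755 + 7·0.154 + 7·0.1815 + 7·0.2145
 = 0.63 + 0.7425 + 1.2285 + 1.078 + 1.2705 + 1.5015
 = 6.451

6.451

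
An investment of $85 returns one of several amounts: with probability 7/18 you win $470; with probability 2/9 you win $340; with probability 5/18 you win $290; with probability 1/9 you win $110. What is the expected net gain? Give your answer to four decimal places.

E[payout] = 470·7/18 + 340·2/9 + 290·5/18 + 110·1/9
 = 1645/9 + 680/9 + 725/9 + 110/9
 = 3160/9
Net = 3160/9 - 85 = 2395/9

266.1111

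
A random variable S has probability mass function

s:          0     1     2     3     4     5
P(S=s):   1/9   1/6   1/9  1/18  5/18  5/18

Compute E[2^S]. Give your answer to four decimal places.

E[2^S] = Σ 2^s·P(S=s)
 = 1·1/9 + 2·1/6 + 4·1/9 + 8·1/18 + 16·5/18 + 32·5/18
 = 1/9 + 1/3 + 4/9 + 4/9 + 40/9 + 80/9
 = 44/3

14.6667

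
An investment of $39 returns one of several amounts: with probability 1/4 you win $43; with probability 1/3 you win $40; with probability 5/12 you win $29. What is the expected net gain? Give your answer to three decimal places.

E[payout] = 43·1/4 + 40·1/3 + 29·5/12
 = 43/4 + 40/3 + 145/12
 = 217/6
Net = 217/6 - 39 = -17/6

-2.833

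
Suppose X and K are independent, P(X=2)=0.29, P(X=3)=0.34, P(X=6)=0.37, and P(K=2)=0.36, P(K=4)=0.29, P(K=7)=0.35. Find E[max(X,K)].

5.1998

E[max(X,K)] = Σ_x Σ_k max(x,k) · P(X=x)P(K=k)
 = 2·0.1044 + 4·0.0841 + 7·0.1015 + 3·0.1224 + 4·0.0986 + 7·0.119 + 6·0.1332 + 6·0.1073 + 7·0.1295
 = 0.2088 + 0.3364 + 0.7105 + 0.3672 + 0.3944 + 0.833 + 0.7992 + 0.6438 + 0.9065
 = 5.1998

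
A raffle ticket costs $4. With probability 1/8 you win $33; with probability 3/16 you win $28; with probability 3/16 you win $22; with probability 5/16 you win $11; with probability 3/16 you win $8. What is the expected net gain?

14.4375

E[payout] = 33·1/8 + 28·3/16 + 22·3/16 + 11·5/16 + 8·3/16
 = 33/8 + 21/4 + 33/8 + 55/16 + 3/2
 = 295/16
Net = 295/16 - 4 = 231/16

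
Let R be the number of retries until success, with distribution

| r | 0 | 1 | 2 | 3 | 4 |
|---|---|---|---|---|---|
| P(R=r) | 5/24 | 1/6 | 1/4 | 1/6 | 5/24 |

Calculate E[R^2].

E[R^2] = Σ r^2·P(R=r)
 = 0·5/24 + 1·1/6 + 4·1/4 + 9·1/6 + 16·5/24
 = 0 + 1/6 + 1 + 3/2 + 10/3
 = 6

6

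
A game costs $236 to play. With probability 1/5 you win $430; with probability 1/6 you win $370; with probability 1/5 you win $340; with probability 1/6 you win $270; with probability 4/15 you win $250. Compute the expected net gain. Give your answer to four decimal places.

91.3333

E[payout] = 430·1/5 + 370·1/6 + 340·1/5 + 270·1/6 + 250·4/15
 = 86 + 185/3 + 68 + 45 + 200/3
 = 982/3
Net = 982/3 - 236 = 274/3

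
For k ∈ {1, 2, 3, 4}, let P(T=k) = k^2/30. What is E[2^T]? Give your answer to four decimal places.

E[2^T] = Σ 2^t·P(T=t)
 = 2·1/30 + 4·2/15 + 8·3/10 + 16·8/15
 = 1/15 + 8/15 + 12/5 + 128/15
 = 173/15

11.5333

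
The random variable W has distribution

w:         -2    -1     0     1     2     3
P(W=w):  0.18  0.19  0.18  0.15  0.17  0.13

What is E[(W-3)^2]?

E[(W-3)^2] = Σ (w-3)^2·P(W=w)
 = 25·0.18 + 16·0.19 + 9·0.18 + 4·0.15 + 1·0.17 + 0·0.13
 = 4.5 + 3.04 + 1.62 + 0.6 + 0.17 + 0
 = 9.93

9.93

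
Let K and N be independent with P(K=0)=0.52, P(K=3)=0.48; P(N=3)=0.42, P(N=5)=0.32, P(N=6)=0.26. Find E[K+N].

5.86

E[K+N] = Σ_k Σ_n (k+n) · P(K=k)P(N=n)
 = 3·0.2184 + 5·0.1664 + 6·0.1352 + 6·0.2016 + 8·0.1536 + 9·0.1248
 = 0.6552 + 0.832 + 0.8112 + 1.2096 + 1.2288 + 1.1232
 = 5.86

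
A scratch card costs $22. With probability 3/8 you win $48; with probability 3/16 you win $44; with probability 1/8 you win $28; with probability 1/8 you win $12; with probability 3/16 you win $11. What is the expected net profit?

E[payout] = 48·3/8 + 44·3/16 + 28·1/8 + 12·1/8 + 11·3/16
 = 18 + 33/4 + 7/2 + 3/2 + 33/16
 = 533/16
Net = 533/16 - 22 = 181/16

11.3125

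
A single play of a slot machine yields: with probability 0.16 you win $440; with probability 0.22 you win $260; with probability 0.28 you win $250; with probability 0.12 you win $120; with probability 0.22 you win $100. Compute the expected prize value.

234

E[payout] = 440·0.16 + 260·0.22 + 250·0.28 + 120·0.12 + 100·0.22
 = 70.4 + 57.2 + 70 + 14.4 + 22
 = 234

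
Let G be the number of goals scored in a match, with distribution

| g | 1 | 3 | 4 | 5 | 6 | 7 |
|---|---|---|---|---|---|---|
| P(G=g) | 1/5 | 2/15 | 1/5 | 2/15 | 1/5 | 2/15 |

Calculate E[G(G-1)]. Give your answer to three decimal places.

17.467

E[G(G-1)] = Σ g(g-1)·P(G=g)
 = 0·1/5 + 6·2/15 + 12·1/5 + 20·2/15 + 30·1/5 + 42·2/15
 = 0 + 4/5 + 12/5 + 8/3 + 6 + 28/5
 = 262/15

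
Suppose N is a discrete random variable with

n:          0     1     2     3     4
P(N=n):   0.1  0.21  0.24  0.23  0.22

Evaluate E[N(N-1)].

E[N(N-1)] = Σ n(n-1)·P(N=n)
 = 0·0.1 + 0·0.21 + 2·0.24 + 6·0.23 + 12·0.22
 = 0 + 0 + 0.48 + 1.38 + 2.64
 = 4.5

4.5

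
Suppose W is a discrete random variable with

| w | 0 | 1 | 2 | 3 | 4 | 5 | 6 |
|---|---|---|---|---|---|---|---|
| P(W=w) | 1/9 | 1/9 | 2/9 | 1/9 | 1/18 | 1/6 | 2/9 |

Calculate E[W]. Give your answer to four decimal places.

E[W] = Σ w·P(W=w)
 = 0·1/9 + 1·1/9 + 2·2/9 + 3·1/9 + 4·1/18 + 5·1/6 + 6·2/9
 = 0 + 1/9 + 4/9 + 1/3 + 2/9 + 5/6 + 4/3
 = 59/18

3.2778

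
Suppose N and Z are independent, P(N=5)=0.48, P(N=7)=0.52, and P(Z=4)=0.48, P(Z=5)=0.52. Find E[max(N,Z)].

E[max(N,Z)] = Σ_n Σ_z max(n,z) · P(N=n)P(Z=z)
 = 5·0.2304 + 5·0.2496 + 7·0.2496 + 7·0.2704
 = 1.152 + 1.248 + 1.7472 + 1.8928
 = 6.04

6.04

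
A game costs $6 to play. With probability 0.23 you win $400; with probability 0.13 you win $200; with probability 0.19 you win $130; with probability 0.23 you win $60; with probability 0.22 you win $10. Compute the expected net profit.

E[payout] = 400·0.23 + 200·0.13 + 130·0.19 + 60·0.23 + 10·0.22
 = 92 + 26 + 24.7 + 13.8 + 2.2
 = 158.7
Net = 158.7 - 6 = 152.7

152.7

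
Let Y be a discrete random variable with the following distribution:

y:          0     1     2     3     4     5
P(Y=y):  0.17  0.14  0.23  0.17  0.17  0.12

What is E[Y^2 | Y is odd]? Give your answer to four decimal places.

P(Y is odd) = 0.14 + 0.17 + 0.12 = 0.43.
E[Y^2 | Y is odd] = [1·0.14 + 9·0.17 + 25·0.12] / 0.43
 = 4.67 / 0.43
 = 467/43

10.8605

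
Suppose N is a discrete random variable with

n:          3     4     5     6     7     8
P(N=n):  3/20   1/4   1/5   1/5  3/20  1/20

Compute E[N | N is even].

P(N is even) = 1/4 + 1/5 + 1/20 = 1/2.
E[N | N is even] = [4·1/4 + 6·1/5 + 8·1/20] / (1/2)
 = 13/5 / (1/2)
 = 26/5

5.2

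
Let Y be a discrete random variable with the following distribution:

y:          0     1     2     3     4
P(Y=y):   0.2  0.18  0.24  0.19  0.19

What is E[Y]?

E[Y] = Σ y·P(Y=y)
 = 0·0.2 + 1·0.18 + 2·0.24 + 3·0.19 + 4·0.19
 = 0 + 0.18 + 0.48 + 0.57 + 0.76
 = 1.99

1.99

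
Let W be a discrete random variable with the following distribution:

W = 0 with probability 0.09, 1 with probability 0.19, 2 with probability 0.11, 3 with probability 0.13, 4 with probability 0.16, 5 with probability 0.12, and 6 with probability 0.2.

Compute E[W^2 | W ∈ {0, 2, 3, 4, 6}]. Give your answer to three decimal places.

16.478

P(W ∈ {0, 2, 3, 4, 6}) = 0.09 + 0.11 + 0.13 + 0.16 + 0.2 = 0.69.
E[W^2 | W ∈ {0, 2, 3, 4, 6}] = [0·0.09 + 4·0.11 + 9·0.13 + 16·0.16 + 36·0.2] / 0.69
 = 11.37 / 0.69
 = 379/23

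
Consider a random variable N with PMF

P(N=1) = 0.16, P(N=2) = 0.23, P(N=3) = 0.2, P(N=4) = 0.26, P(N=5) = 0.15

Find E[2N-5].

1.02

E[2N-5] = Σ (2n-5)·P(N=n)
 = (-3)·0.16 + (-1)·0.23 + 1·0.2 + 3·0.26 + 5·0.15
 = (-0.48) + (-0.23) + 0.2 + 0.78 + 0.75
 = 1.02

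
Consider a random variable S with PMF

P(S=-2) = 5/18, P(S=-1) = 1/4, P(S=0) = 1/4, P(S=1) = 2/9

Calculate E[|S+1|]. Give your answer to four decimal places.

0.9722

E[|S+1|] = Σ |s+1|·P(S=s)
 = 1·5/18 + 0·1/4 + 1·1/4 + 2·2/9
 = 5/18 + 0 + 1/4 + 4/9
 = 35/36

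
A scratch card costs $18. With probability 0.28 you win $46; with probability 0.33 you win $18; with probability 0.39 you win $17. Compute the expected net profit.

E[payout] = 46·0.28 + 18·0.33 + 17·0.39
 = 12.88 + 5.94 + 6.63
 = 25.45
Net = 25.45 - 18 = 7.45

7.45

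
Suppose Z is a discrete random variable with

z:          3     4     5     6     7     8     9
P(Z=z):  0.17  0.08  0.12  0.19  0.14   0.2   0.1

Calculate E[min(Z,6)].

5.21

E[min(Z,6)] = Σ min(z,6)·P(Z=z)
 = 3·0.17 + 4·0.08 + 5·0.12 + 6·0.19 + 6·0.14 + 6·0.2 + 6·0.1
 = 0.51 + 0.32 + 0.6 + 1.14 + 0.84 + 1.2 + 0.6
 = 5.21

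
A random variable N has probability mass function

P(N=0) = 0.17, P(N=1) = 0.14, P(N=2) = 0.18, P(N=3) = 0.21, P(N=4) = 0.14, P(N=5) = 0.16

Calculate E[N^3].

E[N^3] = Σ n^3·P(N=n)
 = 0·0.17 + 1·0.14 + 8·0.18 + 27·0.21 + 64·0.14 + 125·0.16
 = 0 + 0.14 + 1.44 + 5.67 + 8.96 + 20
 = 36.21

36.21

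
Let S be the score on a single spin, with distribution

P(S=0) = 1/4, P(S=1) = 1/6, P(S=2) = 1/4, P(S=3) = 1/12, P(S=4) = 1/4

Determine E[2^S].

6.25

E[2^S] = Σ 2^s·P(S=s)
 = 1·1/4 + 2·1/6 + 4·1/4 + 8·1/12 + 16·1/4
 = 1/4 + 1/3 + 1 + 2/3 + 4
 = 25/4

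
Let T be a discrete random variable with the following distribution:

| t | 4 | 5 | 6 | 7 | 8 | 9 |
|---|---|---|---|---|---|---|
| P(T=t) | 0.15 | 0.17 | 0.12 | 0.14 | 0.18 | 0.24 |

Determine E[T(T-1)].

E[T(T-1)] = Σ t(t-1)·P(T=t)
 = 12·0.15 + 20·0.17 + 30·0.12 + 42·0.14 + 56·0.18 + 72·0.24
 = 1.8 + 3.4 + 3.6 + 5.88 + 10.08 + 17.28
 = 42.04

42.04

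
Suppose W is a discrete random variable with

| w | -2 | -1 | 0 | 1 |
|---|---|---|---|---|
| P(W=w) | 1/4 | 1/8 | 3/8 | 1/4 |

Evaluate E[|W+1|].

1.125

E[|W+1|] = Σ |w+1|·P(W=w)
 = 1·1/4 + 0·1/8 + 1·3/8 + 2·1/4
 = 1/4 + 0 + 3/8 + 1/2
 = 9/8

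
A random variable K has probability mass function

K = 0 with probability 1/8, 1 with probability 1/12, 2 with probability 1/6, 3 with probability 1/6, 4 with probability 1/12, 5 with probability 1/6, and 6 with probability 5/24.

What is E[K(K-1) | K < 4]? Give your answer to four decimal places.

2.4615

P(K < 4) = 1/8 + 1/12 + 1/6 + 1/6 = 13/24.
E[K(K-1) | K < 4] = [0·1/8 + 0·1/12 + 2·1/6 + 6·1/6] / (13/24)
 = 4/3 / (13/24)
 = 32/13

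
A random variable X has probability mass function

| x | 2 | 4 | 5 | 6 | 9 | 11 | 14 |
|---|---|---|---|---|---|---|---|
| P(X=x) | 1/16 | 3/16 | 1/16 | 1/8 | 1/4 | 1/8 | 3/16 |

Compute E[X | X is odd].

9

P(X is odd) = 1/16 + 1/4 + 1/8 = 7/16.
E[X | X is odd] = [5·1/16 + 9·1/4 + 11·1/8] / (7/16)
 = 63/16 / (7/16)
 = 9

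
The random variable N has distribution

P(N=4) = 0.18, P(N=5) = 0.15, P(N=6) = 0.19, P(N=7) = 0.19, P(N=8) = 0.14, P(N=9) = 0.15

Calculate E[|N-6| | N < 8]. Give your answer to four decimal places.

0.9859

P(N < 8) = 0.18 + 0.15 + 0.19 + 0.19 = 0.71.
E[|N-6| | N < 8] = [2·0.18 + 1·0.15 + 0·0.19 + 1·0.19] / 0.71
 = 0.7 / 0.71
 = 70/71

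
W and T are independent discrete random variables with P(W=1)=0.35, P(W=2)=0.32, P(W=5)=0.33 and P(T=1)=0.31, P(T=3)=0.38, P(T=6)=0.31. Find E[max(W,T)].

4.0692

E[max(W,T)] = Σ_w Σ_t max(w,t) · P(W=w)P(T=t)
 = 1·0.1085 + 3·0.133 + 6·0.1085 + 2·0.0992 + 3·0.1216 + 6·0.0992 + 5·0.1023 + 5·0.1254 + 6·0.1023
 = 0.1085 + 0.399 + 0.651 + 0.1984 + 0.3648 + 0.5952 + 0.5115 + 0.627 + 0.6138
 = 4.0692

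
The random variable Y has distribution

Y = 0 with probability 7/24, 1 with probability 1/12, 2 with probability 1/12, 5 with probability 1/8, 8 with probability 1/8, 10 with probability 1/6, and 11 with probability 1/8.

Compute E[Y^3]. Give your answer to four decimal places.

413.4167

E[Y^3] = Σ y^3·P(Y=y)
 = 0·7/24 + 1·1/12 + 8·1/12 + 125·1/8 + 512·1/8 + 1000·1/6 + 1331·1/8
 = 0 + 1/12 + 2/3 + 125/8 + 64 + 500/3 + 1331/8
 = 4961/12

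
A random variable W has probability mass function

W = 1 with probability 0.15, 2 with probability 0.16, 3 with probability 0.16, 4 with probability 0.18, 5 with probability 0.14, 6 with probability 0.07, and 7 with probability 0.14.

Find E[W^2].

17.99

E[W^2] = Σ w^2·P(W=w)
 = 1·0.15 + 4·0.16 + 9·0.16 + 16·0.18 + 25·0.14 + 36·0.07 + 49·0.14
 = 0.15 + 0.64 + 1.44 + 2.88 + 3.5 + 2.52 + 6.86
 = 17.99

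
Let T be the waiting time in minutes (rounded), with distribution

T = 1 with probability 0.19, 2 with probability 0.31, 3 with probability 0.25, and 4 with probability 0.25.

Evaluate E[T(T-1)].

5.12

E[T(T-1)] = Σ t(t-1)·P(T=t)
 = 0·0.19 + 2·0.31 + 6·0.25 + 12·0.25
 = 0 + 0.62 + 1.5 + 3
 = 5.12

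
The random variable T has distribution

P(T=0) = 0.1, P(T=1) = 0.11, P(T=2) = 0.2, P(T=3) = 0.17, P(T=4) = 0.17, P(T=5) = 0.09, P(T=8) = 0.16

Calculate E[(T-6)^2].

E[(T-6)^2] = Σ (t-6)^2·P(T=t)
 = 36·0.1 + 25·0.11 + 16·0.2 + 9·0.17 + 4·0.17 + 1·0.09 + 4·0.16
 = 3.6 + 2.75 + 3.2 + 1.53 + 0.68 + 0.09 + 0.64
 = 12.49

12.49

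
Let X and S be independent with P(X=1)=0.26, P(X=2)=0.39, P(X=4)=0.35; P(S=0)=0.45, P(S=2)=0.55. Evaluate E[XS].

2.684

E[XS] = Σ_x Σ_s xs · P(X=x)P(S=s)
 = 0·0.117 + 2·0.143 + 0·0.1755 + 4·0.2145 + 0·0.1575 + 8·0.1925
 = 0 + 0.286 + 0 + 0.858 + 0 + 1.54
 = 2.684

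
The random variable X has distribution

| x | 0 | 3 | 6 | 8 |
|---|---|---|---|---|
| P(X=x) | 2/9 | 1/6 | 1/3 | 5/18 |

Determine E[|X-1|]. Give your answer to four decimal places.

4.1667

E[|X-1|] = Σ |x-1|·P(X=x)
 = 1·2/9 + 2·1/6 + 5·1/3 + 7·5/18
 = 2/9 + 1/3 + 5/3 + 35/18
 = 25/6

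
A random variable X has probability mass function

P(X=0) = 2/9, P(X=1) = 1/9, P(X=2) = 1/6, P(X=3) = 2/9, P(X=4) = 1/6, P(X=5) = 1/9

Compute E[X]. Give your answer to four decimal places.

2.3333

E[X] = Σ x·P(X=x)
 = 0·2/9 + 1·1/9 + 2·1/6 + 3·2/9 + 4·1/6 + 5·1/9
 = 0 + 1/9 + 1/3 + 2/3 + 2/3 + 5/9
 = 7/3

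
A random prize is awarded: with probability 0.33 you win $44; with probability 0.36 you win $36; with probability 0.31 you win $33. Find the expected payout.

E[payout] = 44·0.33 + 36·0.36 + 33·0.31
 = 14.52 + 12.96 + 10.23
 = 37.71

37.71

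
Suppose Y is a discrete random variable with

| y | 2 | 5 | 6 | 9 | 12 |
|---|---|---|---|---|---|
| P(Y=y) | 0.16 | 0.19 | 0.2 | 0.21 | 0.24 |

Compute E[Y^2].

E[Y^2] = Σ y^2·P(Y=y)
 = 4·0.16 + 25·0.19 + 36·0.2 + 81·0.21 + 144·0.24
 = 0.64 + 4.75 + 7.2 + 17.01 + 34.56
 = 64.16

64.16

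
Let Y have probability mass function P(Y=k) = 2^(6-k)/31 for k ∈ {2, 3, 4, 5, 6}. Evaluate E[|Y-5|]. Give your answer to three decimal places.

2.226

E[|Y-5|] = Σ |y-5|·P(Y=y)
 = 3·16/31 + 2·8/31 + 1·4/31 + 0·2/31 + 1·1/31
 = 48/31 + 16/31 + 4/31 + 0 + 1/31
 = 69/31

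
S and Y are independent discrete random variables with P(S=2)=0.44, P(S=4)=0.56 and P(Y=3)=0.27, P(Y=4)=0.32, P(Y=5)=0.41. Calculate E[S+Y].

E[S+Y] = Σ_s Σ_y (s+y) · P(S=s)P(Y=y)
 = 5·0.1188 + 6·0.1408 + 7·0.1804 + 7·0.1512 + 8·0.1792 + 9·0.2296
 = 0.594 + 0.8448 + 1.2628 + 1.0584 + 1.4336 + 2.0664
 = 7.26

7.26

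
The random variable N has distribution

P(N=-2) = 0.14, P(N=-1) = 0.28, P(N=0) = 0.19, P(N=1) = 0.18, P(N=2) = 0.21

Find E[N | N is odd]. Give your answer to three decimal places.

P(N is odd) = 0.28 + 0.18 = 0.46.
E[N | N is odd] = [(-1)·0.28 + 1·0.18] / 0.46
 = -0.1 / 0.46
 = -5/23

-0.217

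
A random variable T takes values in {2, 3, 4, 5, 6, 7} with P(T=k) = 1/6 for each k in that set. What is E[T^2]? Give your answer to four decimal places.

E[T^2] = Σ t^2·P(T=t)
 = 4·1/6 + 9·1/6 + 16·1/6 + 25·1/6 + 36·1/6 + 49·1/6
 = 2/3 + 3/2 + 8/3 + 25/6 + 6 + 49/6
 = 139/6

23.1667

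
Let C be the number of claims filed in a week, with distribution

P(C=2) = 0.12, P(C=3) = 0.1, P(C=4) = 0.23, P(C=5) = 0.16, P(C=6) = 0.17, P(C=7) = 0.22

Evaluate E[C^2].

25.96

E[C^2] = Σ c^2·P(C=c)
 = 4·0.12 + 9·0.1 + 16·0.23 + 25·0.16 + 36·0.17 + 49·0.22
 = 0.48 + 0.9 + 3.68 + 4 + 6.12 + 10.78
 = 25.96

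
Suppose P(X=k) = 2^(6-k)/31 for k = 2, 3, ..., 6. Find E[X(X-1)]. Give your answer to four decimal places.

E[X(X-1)] = Σ x(x-1)·P(X=x)
 = 2·16/31 + 6·8/31 + 12·4/31 + 20·2/31 + 30·1/31
 = 32/31 + 48/31 + 48/31 + 40/31 + 30/31
 = 198/31

6.3871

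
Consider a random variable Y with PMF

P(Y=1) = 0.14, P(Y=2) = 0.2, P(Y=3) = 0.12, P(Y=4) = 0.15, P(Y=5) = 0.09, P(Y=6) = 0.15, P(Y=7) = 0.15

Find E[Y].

E[Y] = Σ y·P(Y=y)
 = 1·0.14 + 2·0.2 + 3·0.12 + 4·0.15 + 5·0.09 + 6·0.15 + 7·0.15
 = 0.14 + 0.4 + 0.36 + 0.6 + 0.45 + 0.9 + 1.05
 = 3.9

3.9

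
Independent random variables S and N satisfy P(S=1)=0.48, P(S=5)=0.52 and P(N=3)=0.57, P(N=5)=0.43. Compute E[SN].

E[SN] = Σ_s Σ_n sn · P(S=s)P(N=n)
 = 3·0.2736 + 5·0.2064 + 15·0.2964 + 25·0.2236
 = 0.8208 + 1.032 + 4.446 + 5.59
 = 11.8888

11.8888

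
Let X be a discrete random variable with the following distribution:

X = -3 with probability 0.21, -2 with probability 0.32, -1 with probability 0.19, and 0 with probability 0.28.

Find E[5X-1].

E[5X-1] = Σ (5x-1)·P(X=x)
 = (-16)·0.21 + (-11)·0.32 + (-6)·0.19 + (-1)·0.28
 = (-3.36) + (-3.52) + (-1.14) + (-0.28)
 = -8.3

-8.3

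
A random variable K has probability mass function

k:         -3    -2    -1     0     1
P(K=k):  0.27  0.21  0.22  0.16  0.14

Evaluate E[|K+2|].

E[|K+2|] = Σ |k+2|·P(K=k)
 = 1·0.27 + 0·0.21 + 1·0.22 + 2·0.16 + 3·0.14
 = 0.27 + 0 + 0.22 + 0.32 + 0.42
 = 1.23

1.23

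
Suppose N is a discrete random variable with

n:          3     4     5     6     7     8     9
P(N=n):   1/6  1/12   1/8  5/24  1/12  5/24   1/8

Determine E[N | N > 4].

P(N > 4) = 1/8 + 5/24 + 1/12 + 5/24 + 1/8 = 3/4.
E[N | N > 4] = [5·1/8 + 6·5/24 + 7·1/12 + 8·5/24 + 9·1/8] / (3/4)
 = 21/4 / (3/4)
 = 7

7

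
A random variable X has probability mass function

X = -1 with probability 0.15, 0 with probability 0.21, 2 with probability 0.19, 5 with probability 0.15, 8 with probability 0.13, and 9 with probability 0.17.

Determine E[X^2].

26.75

E[X^2] = Σ x^2·P(X=x)
 = 1·0.15 + 0·0.21 + 4·0.19 + 25·0.15 + 64·0.13 + 81·0.17
 = 0.15 + 0 + 0.76 + 3.75 + 8.32 + 13.77
 = 26.75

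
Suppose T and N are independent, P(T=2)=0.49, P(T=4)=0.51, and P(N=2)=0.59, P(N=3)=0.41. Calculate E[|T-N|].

E[|T-N|] = Σ_t Σ_n |t-n| · P(T=t)P(N=n)
 = 0·0.2891 + 1·0.2009 + 2·0.3009 + 1·0.2091
 = 0 + 0.2009 + 0.6018 + 0.2091
 = 1.0118

1.0118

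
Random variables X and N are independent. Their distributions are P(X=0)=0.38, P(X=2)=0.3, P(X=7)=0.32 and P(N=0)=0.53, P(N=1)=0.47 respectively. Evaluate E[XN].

E[XN] = Σ_x Σ_n xn · P(X=x)P(N=n)
 = 0·0.2014 + 0·0.1786 + 0·0.159 + 2·0.141 + 0·0.1696 + 7·0.1504
 = 0 + 0 + 0 + 0.282 + 0 + 1.0528
 = 1.3348

1.3348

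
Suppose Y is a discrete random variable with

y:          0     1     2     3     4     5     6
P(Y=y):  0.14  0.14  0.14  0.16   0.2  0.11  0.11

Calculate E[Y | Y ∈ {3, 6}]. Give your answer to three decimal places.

P(Y ∈ {3, 6}) = 0.16 + 0.11 = 0.27.
E[Y | Y ∈ {3, 6}] = [3·0.16 + 6·0.11] / 0.27
 = 1.14 / 0.27
 = 38/9

4.222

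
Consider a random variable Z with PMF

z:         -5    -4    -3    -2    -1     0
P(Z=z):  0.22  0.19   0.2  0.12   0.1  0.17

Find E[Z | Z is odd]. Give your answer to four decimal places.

P(Z is odd) = 0.22 + 0.2 + 0.1 = 0.52.
E[Z | Z is odd] = [(-5)·0.22 + (-3)·0.2 + (-1)·0.1] / 0.52
 = -1.8 / 0.52
 = -45/13

-3.4615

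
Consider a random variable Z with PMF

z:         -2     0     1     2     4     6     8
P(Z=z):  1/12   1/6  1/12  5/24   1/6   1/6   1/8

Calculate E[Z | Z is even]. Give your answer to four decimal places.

P(Z is even) = 1/12 + 1/6 + 5/24 + 1/6 + 1/6 + 1/8 = 11/12.
E[Z | Z is even] = [(-2)·1/12 + 0·1/6 + 2·5/24 + 4·1/6 + 6·1/6 + 8·1/8] / (11/12)
 = 35/12 / (11/12)
 = 35/11

3.1818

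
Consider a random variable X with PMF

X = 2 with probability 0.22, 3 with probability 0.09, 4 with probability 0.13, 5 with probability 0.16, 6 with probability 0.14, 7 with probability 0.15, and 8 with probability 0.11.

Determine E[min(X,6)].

4.43

E[min(X,6)] = Σ min(x,6)·P(X=x)
 = 2·0.22 + 3·0.09 + 4·0.13 + 5·0.16 + 6·0.14 + 6·0.15 + 6·0.11
 = 0.44 + 0.27 + 0.52 + 0.8 + 0.84 + 0.9 + 0.66
 = 4.43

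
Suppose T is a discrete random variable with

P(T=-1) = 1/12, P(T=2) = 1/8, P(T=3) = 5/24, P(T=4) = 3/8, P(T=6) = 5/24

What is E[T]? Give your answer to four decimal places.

3.5417

E[T] = Σ t·P(T=t)
 = (-1)·1/12 + 2·1/8 + 3·5/24 + 4·3/8 + 6·5/24
 = (-1/12) + 1/4 + 5/8 + 3/2 + 5/4
 = 85/24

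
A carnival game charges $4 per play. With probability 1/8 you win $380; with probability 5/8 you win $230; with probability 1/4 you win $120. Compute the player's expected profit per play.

217.25

E[payout] = 380·1/8 + 230·5/8 + 120·1/4
 = 95/2 + 575/4 + 30
 = 885/4
Net = 885/4 - 4 = 869/4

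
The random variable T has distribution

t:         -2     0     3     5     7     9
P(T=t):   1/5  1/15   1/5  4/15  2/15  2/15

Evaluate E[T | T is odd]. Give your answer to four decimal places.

P(T is odd) = 1/5 + 4/15 + 2/15 + 2/15 = 11/15.
E[T | T is odd] = [3·1/5 + 5·4/15 + 7·2/15 + 9·2/15] / (11/15)
 = 61/15 / (11/15)
 = 61/11

5.5455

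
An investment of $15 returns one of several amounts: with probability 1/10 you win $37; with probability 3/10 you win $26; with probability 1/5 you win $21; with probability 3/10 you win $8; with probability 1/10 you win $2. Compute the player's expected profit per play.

E[payout] = 37·1/10 + 26·3/10 + 21·1/5 + 8·3/10 + 2·1/10
 = 37/10 + 39/5 + 21/5 + 12/5 + 1/5
 = 183/10
Net = 183/10 - 15 = 33/10

3.3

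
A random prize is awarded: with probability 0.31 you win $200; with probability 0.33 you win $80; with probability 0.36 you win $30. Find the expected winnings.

99.2

E[payout] = 200·0.31 + 80·0.33 + 30·0.36
 = 62 + 26.4 + 10.8
 = 99.2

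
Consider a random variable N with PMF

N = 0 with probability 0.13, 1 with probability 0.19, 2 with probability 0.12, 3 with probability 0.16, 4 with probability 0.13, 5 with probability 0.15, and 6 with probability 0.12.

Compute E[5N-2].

E[5N-2] = Σ (5n-2)·P(N=n)
 = (-2)·0.13 + 3·0.19 + 8·0.12 + 13·0.16 + 18·0.13 + 23·0.15 + 28·0.12
 = (-0.26) + 0.57 + 0.96 + 2.08 + 2.34 + 3.45 + 3.36
 = 12.5

12.5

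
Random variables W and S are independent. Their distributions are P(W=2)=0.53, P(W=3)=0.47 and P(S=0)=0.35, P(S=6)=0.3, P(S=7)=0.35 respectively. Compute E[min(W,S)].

E[min(W,S)] = Σ_w Σ_s min(w,s) · P(W=w)P(S=s)
 = 0·0.1855 + 2·0.159 + 2·0.1855 + 0·0.1645 + 3·0.141 + 3·0.1645
 = 0 + 0.318 + 0.371 + 0 + 0.423 + 0.4935
 = 1.6055

1.6055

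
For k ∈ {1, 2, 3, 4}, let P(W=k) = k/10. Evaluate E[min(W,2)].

E[min(W,2)] = Σ min(w,2)·P(W=w)
 = 1·1/10 + 2·1/5 + 2·3/10 + 2·2/5
 = 1/10 + 2/5 + 3/5 + 4/5
 = 19/10

1.9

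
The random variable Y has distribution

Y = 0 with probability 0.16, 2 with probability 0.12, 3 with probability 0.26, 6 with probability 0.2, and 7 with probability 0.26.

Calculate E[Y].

4.04

E[Y] = Σ y·P(Y=y)
 = 0·0.16 + 2·0.12 + 3·0.26 + 6·0.2 + 7·0.26
 = 0 + 0.24 + 0.78 + 1.2 + 1.82
 = 4.04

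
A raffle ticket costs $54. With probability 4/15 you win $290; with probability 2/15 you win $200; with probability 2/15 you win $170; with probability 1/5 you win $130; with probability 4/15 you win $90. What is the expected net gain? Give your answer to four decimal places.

E[payout] = 290·4/15 + 200·2/15 + 170·2/15 + 130·1/5 + 90·4/15
 = 232/3 + 80/3 + 68/3 + 26 + 24
 = 530/3
Net = 530/3 - 54 = 368/3

122.6667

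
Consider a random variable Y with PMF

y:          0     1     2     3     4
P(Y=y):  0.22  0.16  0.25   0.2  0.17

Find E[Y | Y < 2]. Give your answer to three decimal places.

P(Y < 2) = 0.22 + 0.16 = 0.38.
E[Y | Y < 2] = [0·0.22 + 1·0.16] / 0.38
 = 0.16 / 0.38
 = 8/19

0.421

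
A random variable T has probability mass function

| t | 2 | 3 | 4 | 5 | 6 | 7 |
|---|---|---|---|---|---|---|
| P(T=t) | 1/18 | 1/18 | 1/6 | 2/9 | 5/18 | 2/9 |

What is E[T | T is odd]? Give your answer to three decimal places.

P(T is odd) = 1/18 + 2/9 + 2/9 = 1/2.
E[T | T is odd] = [3·1/18 + 5·2/9 + 7·2/9] / (1/2)
 = 17/6 / (1/2)
 = 17/3

5.667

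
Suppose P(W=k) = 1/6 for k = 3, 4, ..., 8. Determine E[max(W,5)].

6

E[max(W,5)] = Σ max(w,5)·P(W=w)
 = 5·1/6 + 5·1/6 + 5·1/6 + 6·1/6 + 7·1/6 + 8·1/6
 = 5/6 + 5/6 + 5/6 + 1 + 7/6 + 4/3
 = 6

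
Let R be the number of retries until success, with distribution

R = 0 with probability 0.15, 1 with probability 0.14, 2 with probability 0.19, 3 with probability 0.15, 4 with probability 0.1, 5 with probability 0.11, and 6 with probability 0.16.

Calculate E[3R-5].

3.64

E[3R-5] = Σ (3r-5)·P(R=r)
 = (-5)·0.15 + (-2)·0.14 + 1·0.19 + 4·0.15 + 7·0.1 + 10·0.11 + 13·0.16
 = (-0.75) + (-0.28) + 0.19 + 0.6 + 0.7 + 1.1 + 2.08
 = 3.64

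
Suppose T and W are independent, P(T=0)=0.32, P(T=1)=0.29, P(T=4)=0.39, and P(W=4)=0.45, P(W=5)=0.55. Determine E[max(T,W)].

4.55

E[max(T,W)] = Σ_t Σ_w max(t,w) · P(T=t)P(W=w)
 = 4·0.144 + 5·0.176 + 4·0.1305 + 5·0.1595 + 4·0.1755 + 5·0.2145
 = 0.576 + 0.88 + 0.522 + 0.7975 + 0.702 + 1.0725
 = 4.55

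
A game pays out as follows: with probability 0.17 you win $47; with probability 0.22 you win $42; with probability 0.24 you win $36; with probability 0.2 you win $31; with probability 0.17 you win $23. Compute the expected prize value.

E[payout] = 47·0.17 + 42·0.22 + 36·0.24 + 31·0.2 + 23·0.17
 = 7.99 + 9.24 + 8.64 + 6.2 + 3.91
 = 35.98

35.98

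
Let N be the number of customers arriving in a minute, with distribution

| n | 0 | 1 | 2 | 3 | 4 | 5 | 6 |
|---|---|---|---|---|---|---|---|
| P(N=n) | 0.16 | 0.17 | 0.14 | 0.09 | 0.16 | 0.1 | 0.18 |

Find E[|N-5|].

2.42

E[|N-5|] = Σ |n-5|·P(N=n)
 = 5·0.16 + 4·0.17 + 3·0.14 + 2·0.09 + 1·0.16 + 0·0.1 + 1·0.18
 = 0.8 + 0.68 + 0.42 + 0.18 + 0.16 + 0 + 0.18
 = 2.42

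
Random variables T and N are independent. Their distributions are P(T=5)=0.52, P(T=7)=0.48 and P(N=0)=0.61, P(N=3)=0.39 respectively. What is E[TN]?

E[TN] = Σ_t Σ_n tn · P(T=t)P(N=n)
 = 0·0.3172 + 15·0.2028 + 0·0.2928 + 21·0.1872
 = 0 + 3.042 + 0 + 3.9312
 = 6.9732

6.9732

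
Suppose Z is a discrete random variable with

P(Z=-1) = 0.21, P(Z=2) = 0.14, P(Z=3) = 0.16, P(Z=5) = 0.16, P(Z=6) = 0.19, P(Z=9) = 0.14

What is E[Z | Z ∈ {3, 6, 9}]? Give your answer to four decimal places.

P(Z ∈ {3, 6, 9}) = 0.16 + 0.19 + 0.14 = 0.49.
E[Z | Z ∈ {3, 6, 9}] = [3·0.16 + 6·0.19 + 9·0.14] / 0.49
 = 2.88 / 0.49
 = 288/49

5.8776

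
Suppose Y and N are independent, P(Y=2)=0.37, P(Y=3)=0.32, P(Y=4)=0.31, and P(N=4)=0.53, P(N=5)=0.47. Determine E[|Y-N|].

E[|Y-N|] = Σ_y Σ_n |y-n| · P(Y=y)P(N=n)
 = 2·0.1961 + 3·0.1739 + 1·0.1696 + 2·0.1504 + 0·0.1643 + 1·0.1457
 = 0.3922 + 0.5217 + 0.1696 + 0.3008 + 0 + 0.1457
 = 1.53

1.53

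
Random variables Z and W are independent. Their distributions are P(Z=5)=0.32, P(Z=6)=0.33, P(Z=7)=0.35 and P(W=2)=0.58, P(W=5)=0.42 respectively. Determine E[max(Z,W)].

6.03

E[max(Z,W)] = Σ_z Σ_w max(z,w) · P(Z=z)P(W=w)
 = 5·0.1856 + 5·0.1344 + 6·0.1914 + 6·0.1386 + 7·0.203 + 7·0.147
 = 0.928 + 0.672 + 1.1484 + 0.8316 + 1.421 + 1.029
 = 6.03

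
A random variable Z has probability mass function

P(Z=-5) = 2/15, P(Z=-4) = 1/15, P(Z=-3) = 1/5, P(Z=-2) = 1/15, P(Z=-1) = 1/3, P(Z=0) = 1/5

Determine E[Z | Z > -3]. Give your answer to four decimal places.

P(Z > -3) = 1/15 + 1/3 + 1/5 = 3/5.
E[Z | Z > -3] = [(-2)·1/15 + (-1)·1/3 + 0·1/5] / (3/5)
 = -7/15 / (3/5)
 = -7/9

-0.7778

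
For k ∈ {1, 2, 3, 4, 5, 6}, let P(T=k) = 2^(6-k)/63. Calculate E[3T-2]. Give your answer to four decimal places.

3.7143

E[3T-2] = Σ (3t-2)·P(T=t)
 = 1·32/63 + 4·16/63 + 7·8/63 + 10·4/63 + 13·2/63 + 16·1/63
 = 32/63 + 64/63 + 8/9 + 40/63 + 26/63 + 16/63
 = 26/7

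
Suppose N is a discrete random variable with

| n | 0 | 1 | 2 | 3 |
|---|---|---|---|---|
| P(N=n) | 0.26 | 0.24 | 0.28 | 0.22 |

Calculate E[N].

E[N] = Σ n·P(N=n)
 = 0·0.26 + 1·0.24 + 2·0.28 + 3·0.22
 = 0 + 0.24 + 0.56 + 0.66
 = 1.46

1.46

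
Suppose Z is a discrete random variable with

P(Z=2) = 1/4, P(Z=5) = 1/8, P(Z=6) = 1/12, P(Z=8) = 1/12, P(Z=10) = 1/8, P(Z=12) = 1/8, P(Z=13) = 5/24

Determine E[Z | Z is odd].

P(Z is odd) = 1/8 + 5/24 = 1/3.
E[Z | Z is odd] = [5·1/8 + 13·5/24] / (1/3)
 = 10/3 / (1/3)
 = 10

10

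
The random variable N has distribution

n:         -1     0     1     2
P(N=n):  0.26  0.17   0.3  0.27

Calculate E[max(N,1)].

E[max(N,1)] = Σ max(n,1)·P(N=n)
 = 1·0.26 + 1·0.17 + 1·0.3 + 2·0.27
 = 0.26 + 0.17 + 0.3 + 0.54
 = 1.27

1.27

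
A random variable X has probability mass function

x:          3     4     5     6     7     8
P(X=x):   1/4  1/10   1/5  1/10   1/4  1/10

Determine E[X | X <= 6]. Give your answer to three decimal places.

4.231

P(X <= 6) = 1/4 + 1/10 + 1/5 + 1/10 = 13/20.
E[X | X <= 6] = [3·1/4 + 4·1/10 + 5·1/5 + 6·1/10] / (13/20)
 = 11/4 / (13/20)
 = 55/13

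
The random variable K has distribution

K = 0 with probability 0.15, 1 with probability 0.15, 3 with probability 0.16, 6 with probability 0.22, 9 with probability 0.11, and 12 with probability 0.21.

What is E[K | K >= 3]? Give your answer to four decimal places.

P(K >= 3) = 0.16 + 0.22 + 0.11 + 0.21 = 0.7.
E[K | K >= 3] = [3·0.16 + 6·0.22 + 9·0.11 + 12·0.21] / 0.7
 = 5.31 / 0.7
 = 531/70

7.5857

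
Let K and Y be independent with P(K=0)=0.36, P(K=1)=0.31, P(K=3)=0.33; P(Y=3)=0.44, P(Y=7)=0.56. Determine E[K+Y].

E[K+Y] = Σ_k Σ_y (k+y) · P(K=k)P(Y=y)
 = 3·0.1584 + 7·0.2016 + 4·0.1364 + 8·0.1736 + 6·0.1452 + 10·0.1848
 = 0.4752 + 1.4112 + 0.5456 + 1.3888 + 0.8712 + 1.848
 = 6.54

6.54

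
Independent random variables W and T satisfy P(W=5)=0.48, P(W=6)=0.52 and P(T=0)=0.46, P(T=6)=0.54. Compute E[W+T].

8.76

E[W+T] = Σ_w Σ_t (w+t) · P(W=w)P(T=t)
 = 5·0.2208 + 11·0.2592 + 6·0.2392 + 12·0.2808
 = 1.104 + 2.8512 + 1.4352 + 3.3696
 = 8.76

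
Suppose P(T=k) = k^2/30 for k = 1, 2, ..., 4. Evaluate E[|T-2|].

E[|T-2|] = Σ |t-2|·P(T=t)
 = 1·1/30 + 0·2/15 + 1·3/10 + 2·8/15
 = 1/30 + 0 + 3/10 + 16/15
 = 7/5

1.4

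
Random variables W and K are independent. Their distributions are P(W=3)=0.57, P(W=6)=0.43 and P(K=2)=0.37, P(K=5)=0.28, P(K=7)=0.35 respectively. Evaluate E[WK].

E[WK] = Σ_w Σ_k wk · P(W=w)P(K=k)
 = 6·0.2109 + 15·0.1596 + 21·0.1995 + 12·0.1591 + 30·0.1204 + 42·0.1505
 = 1.2654 + 2.394 + 4.1895 + 1.9092 + 3.612 + 6.321
 = 19.6911

19.6911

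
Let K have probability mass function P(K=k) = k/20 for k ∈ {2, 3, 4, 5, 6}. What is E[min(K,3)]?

2.9

E[min(K,3)] = Σ min(k,3)·P(K=k)
 = 2·1/10 + 3·3/20 + 3·1/5 + 3·1/4 + 3·3/10
 = 1/5 + 9/20 + 3/5 + 3/4 + 9/10
 = 29/10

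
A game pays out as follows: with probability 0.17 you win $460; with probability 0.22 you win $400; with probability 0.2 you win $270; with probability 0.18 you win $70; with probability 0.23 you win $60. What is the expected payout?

246.6

E[payout] = 460·0.17 + 400·0.22 + 270·0.2 + 70·0.18 + 60·0.23
 = 78.2 + 88 + 54 + 12.6 + 13.8
 = 246.6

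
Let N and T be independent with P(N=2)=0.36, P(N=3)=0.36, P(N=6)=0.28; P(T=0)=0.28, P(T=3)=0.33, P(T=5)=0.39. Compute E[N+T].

E[N+T] = Σ_n Σ_t (n+t) · P(N=n)P(T=t)
 = 2·0.1008 + 5·0.1188 + 7·0.1404 + 3·0.1008 + 6·0.1188 + 8·0.1404 + 6·0.0784 + 9·0.0924 + 11·0.1092
 = 0.2016 + 0.594 + 0.9828 + 0.3024 + 0.7128 + 1.1232 + 0.4704 + 0.8316 + 1.2012
 = 6.42

6.42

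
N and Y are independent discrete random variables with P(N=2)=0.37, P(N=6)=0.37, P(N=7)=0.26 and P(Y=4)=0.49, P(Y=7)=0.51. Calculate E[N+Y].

E[N+Y] = Σ_n Σ_y (n+y) · P(N=n)P(Y=y)
 = 6·0.1813 + 9·0.1887 + 10·0.1813 + 13·0.1887 + 11·0.1274 + 14·0.1326
 = 1.0878 + 1.6983 + 1.813 + 2.4531 + 1.4014 + 1.8564
 = 10.31

10.31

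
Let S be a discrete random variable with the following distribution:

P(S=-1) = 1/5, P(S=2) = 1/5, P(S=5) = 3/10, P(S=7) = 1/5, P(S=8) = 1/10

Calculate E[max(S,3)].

E[max(S,3)] = Σ max(s,3)·P(S=s)
 = 3·1/5 + 3·1/5 + 5·3/10 + 7·1/5 + 8·1/10
 = 3/5 + 3/5 + 3/2 + 7/5 + 4/5
 = 49/10

4.9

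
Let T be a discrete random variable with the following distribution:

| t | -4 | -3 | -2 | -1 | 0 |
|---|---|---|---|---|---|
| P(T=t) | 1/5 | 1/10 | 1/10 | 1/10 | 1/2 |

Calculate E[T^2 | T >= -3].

1.75

P(T >= -3) = 1/10 + 1/10 + 1/10 + 1/2 = 4/5.
E[T^2 | T >= -3] = [9·1/10 + 4·1/10 + 1·1/10 + 0·1/2] / (4/5)
 = 7/5 / (4/5)
 = 7/4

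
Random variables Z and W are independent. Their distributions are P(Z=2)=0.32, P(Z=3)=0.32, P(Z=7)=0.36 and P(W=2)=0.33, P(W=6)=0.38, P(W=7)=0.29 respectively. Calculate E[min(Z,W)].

3.2836

E[min(Z,W)] = Σ_z Σ_w min(z,w) · P(Z=z)P(W=w)
 = 2·0.1056 + 2·0.1216 + 2·0.0928 + 2·0.1056 + 3·0.1216 + 3·0.0928 + 2·0.1188 + 6·0.1368 + 7·0.1044
 = 0.2112 + 0.2432 + 0.1856 + 0.2112 + 0.3648 + 0.2784 + 0.2376 + 0.8208 + 0.7308
 = 3.2836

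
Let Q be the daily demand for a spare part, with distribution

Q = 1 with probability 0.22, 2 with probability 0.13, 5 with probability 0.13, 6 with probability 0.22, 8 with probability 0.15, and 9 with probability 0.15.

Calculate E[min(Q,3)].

2.43

E[min(Q,3)] = Σ min(q,3)·P(Q=q)
 = 1·0.22 + 2·0.13 + 3·0.13 + 3·0.22 + 3·0.15 + 3·0.15
 = 0.22 + 0.26 + 0.39 + 0.66 + 0.45 + 0.45
 = 2.43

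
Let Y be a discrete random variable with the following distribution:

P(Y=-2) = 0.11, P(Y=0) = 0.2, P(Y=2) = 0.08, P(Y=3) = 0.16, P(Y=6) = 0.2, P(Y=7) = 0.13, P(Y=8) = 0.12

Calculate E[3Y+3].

13.47

E[3Y+3] = Σ (3y+3)·P(Y=y)
 = (-3)·0.11 + 3·0.2 + 9·0.08 + 12·0.16 + 21·0.2 + 24·0.13 + 27·0.12
 = (-0.33) + 0.6 + 0.72 + 1.92 + 4.2 + 3.12 + 3.24
 = 13.47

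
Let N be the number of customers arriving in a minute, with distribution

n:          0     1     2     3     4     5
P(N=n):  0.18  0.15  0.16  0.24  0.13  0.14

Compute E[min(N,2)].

E[min(N,2)] = Σ min(n,2)·P(N=n)
 = 0·0.18 + 1·0.15 + 2·0.16 + 2·0.24 + 2·0.13 + 2·0.14
 = 0 + 0.15 + 0.32 + 0.48 + 0.26 + 0.28
 = 1.49

1.49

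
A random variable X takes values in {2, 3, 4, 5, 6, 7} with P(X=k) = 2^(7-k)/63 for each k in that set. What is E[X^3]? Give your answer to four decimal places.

E[X^3] = Σ x^3·P(X=x)
 = 8·32/63 + 27·16/63 + 64·8/63 + 125·4/63 + 216·2/63 + 343·1/63
 = 256/63 + 48/7 + 512/63 + 500/63 + 48/7 + 49/9
 = 275/7

39.2857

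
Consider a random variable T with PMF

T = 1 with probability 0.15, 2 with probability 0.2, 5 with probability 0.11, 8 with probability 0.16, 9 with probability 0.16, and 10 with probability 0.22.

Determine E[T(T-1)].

E[T(T-1)] = Σ t(t-1)·P(T=t)
 = 0·0.15 + 2·0.2 + 20·0.11 + 56·0.16 + 72·0.16 + 90·0.22
 = 0 + 0.4 + 2.2 + 8.96 + 11.52 + 19.8
 = 42.88

42.88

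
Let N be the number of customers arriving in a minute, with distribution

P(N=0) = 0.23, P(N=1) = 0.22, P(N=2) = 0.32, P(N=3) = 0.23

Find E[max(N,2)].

E[max(N,2)] = Σ max(n,2)·P(N=n)
 = 2·0.23 + 2·0.22 + 2·0.32 + 3·0.23
 = 0.46 + 0.44 + 0.64 + 0.69
 = 2.23

2.23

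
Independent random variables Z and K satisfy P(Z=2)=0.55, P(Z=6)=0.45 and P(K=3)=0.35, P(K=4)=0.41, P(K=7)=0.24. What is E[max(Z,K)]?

5.2115

E[max(Z,K)] = Σ_z Σ_k max(z,k) · P(Z=z)P(K=k)
 = 3·0.1925 + 4·0.2255 + 7·0.132 + 6·0.1575 + 6·0.1845 + 7·0.108
 = 0.5775 + 0.902 + 0.924 + 0.945 + 1.107 + 0.756
 = 5.2115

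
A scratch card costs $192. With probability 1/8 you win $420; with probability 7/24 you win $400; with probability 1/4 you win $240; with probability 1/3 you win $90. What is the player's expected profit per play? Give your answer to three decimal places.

67.167

E[payout] = 420·1/8 + 400·7/24 + 240·1/4 + 90·1/3
 = 105/2 + 350/3 + 60 + 30
 = 1555/6
Net = 1555/6 - 192 = 403/6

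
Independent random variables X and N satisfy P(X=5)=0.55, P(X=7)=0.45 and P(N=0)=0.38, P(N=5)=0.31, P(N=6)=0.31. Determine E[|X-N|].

2.831

E[|X-N|] = Σ_x Σ_n |x-n| · P(X=x)P(N=n)
 = 5·0.209 + 0·0.1705 + 1·0.1705 + 7·0.171 + 2·0.1395 + 1·0.1395
 = 1.045 + 0 + 0.1705 + 1.197 + 0.279 + 0.1395
 = 2.831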